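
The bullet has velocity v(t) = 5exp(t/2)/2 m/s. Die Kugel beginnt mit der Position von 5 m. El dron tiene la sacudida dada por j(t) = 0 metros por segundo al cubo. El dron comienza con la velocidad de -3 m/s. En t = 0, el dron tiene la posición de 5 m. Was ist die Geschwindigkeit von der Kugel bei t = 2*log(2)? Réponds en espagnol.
Tenemos la velocidad v(t) = 5·exp(t/2)/2. Sustituyendo t = 2*log(2): v(2*log(2)) = 5.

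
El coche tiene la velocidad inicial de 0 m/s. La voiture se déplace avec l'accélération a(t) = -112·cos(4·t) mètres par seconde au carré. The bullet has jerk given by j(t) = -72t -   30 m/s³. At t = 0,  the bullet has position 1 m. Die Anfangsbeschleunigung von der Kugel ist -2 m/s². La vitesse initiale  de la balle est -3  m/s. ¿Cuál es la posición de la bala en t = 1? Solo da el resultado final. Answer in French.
x(1) = -11.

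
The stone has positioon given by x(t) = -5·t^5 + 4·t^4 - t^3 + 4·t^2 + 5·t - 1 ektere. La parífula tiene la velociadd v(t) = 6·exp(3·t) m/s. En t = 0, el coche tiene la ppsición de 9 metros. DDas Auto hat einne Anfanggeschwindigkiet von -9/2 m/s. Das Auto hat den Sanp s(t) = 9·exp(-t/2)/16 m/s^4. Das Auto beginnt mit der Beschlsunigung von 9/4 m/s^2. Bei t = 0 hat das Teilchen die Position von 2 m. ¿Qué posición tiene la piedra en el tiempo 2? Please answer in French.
En utilisant x(t) = -5·t^5 + 4·t^4 - t^3 + 4·t^2 + 5·t - 1 et en substituant t = 2, nous trouvons x = -79.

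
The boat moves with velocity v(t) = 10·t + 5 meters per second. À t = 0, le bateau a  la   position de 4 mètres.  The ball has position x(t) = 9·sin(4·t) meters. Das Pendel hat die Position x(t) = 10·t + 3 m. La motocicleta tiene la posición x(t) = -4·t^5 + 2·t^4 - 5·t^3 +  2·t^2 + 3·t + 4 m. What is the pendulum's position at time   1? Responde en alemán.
Wir haben die Position x(t) = 10·t + 3. Durch Einsetzen von t = 1: x(1) = 13.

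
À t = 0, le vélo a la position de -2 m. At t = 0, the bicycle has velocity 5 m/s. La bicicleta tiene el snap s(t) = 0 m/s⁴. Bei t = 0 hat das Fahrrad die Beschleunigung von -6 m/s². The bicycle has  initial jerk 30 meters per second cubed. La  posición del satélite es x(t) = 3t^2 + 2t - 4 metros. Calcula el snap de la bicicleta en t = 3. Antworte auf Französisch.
En utilisant s(t) = 0 et en substituant t = 3, nous trouvons s = 0.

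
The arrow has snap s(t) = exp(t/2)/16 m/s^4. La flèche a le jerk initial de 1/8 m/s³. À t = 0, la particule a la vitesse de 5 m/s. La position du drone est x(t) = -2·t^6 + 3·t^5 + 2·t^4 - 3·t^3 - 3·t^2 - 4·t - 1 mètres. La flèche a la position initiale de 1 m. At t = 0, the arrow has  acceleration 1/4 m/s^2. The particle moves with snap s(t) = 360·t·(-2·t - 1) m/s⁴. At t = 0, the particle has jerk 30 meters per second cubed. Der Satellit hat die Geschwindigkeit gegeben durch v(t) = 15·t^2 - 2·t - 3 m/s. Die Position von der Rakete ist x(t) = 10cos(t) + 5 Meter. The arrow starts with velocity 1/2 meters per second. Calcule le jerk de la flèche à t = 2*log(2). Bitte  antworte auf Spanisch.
Para resolver esto, necesitamos tomar 1 antiderivada de nuestra ecuación del snap s(t) = exp(t/2)/16. La antiderivada del snap es la sacudida. Usando j(0) = 1/8, obtenemos j(t) = exp(t/2)/8. Tenemos la sacudida j(t) = exp(t/2)/8. Sustituyendo t = 2*log(2): j(2*log(2)) = 1/4.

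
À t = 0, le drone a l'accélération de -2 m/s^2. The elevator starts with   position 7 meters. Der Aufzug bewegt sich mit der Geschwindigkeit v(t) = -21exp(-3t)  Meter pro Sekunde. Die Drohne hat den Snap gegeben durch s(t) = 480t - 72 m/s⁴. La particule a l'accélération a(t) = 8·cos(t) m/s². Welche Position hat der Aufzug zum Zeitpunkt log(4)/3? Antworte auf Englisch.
Starting from velocity v(t) = -21·exp(-3·t), we take 1 antiderivative. The integral of velocity is position. Using x(0) = 7, we get x(t) = 7·exp(-3·t). We have position x(t) = 7·exp(-3·t). Substituting t = log(4)/3: x(log(4)/3) = 7/4.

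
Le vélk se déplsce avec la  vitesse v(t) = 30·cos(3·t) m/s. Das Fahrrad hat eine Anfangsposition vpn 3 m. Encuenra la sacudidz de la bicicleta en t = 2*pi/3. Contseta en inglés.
Starting from velocity v(t) = 30·cos(3·t), we take 2 derivatives. Taking d/dt of v(t), we find a(t) = -90·sin(3·t). Differentiating acceleration, we get jerk: j(t) = -270·cos(3·t). We have jerk j(t) = -270·cos(3·t). Substituting t = 2*pi/3: j(2*pi/3) = -270.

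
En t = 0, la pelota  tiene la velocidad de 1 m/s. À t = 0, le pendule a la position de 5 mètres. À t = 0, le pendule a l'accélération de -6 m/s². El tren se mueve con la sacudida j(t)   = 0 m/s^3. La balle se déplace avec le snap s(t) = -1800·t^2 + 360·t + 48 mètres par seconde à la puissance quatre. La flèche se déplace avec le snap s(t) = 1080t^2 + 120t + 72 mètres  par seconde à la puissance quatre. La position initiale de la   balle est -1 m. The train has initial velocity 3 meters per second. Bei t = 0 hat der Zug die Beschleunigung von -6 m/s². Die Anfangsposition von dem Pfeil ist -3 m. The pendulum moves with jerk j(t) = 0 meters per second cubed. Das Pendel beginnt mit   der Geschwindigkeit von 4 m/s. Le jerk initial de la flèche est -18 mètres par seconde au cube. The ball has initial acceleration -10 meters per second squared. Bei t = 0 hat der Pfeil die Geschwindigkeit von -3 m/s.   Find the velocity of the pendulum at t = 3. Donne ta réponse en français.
Pour résoudre ceci, nous devons prendre 2 intégrales de notre équation du jerk j(t) = 0. La primitive du jerk est l'accélération. En utilisant a(0) = -6, nous obtenons a(t) = -6. En intégrant l'accélération et en utilisant la condition initiale v(0) = 4, nous obtenons v(t) = 4 - 6·t. De l'équation de la vitesse v(t) = 4 - 6·t, nous substituons t = 3 pour obtenir v = -14.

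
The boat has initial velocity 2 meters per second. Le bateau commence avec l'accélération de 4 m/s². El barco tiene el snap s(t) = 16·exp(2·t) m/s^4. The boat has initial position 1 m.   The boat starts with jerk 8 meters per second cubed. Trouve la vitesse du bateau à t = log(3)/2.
Pour résoudre ceci, nous devons prendre 3 intégrales de notre équation du snap s(t) = 16·exp(2·t). L'intégrale du snap est le jerk. En utilisant j(0) = 8, nous obtenons j(t) = 8·exp(2·t). En prenant ∫j(t)dt et en appliquant a(0) = 4, nous trouvons a(t) = 4·exp(2·t). La primitive de l'accélération est la vitesse. En utilisant v(0) = 2, nous obtenons v(t) = 2·exp(2·t). En utilisant v(t) = 2·exp(2·t) et en substituant t = log(3)/2, nous trouvons v = 6.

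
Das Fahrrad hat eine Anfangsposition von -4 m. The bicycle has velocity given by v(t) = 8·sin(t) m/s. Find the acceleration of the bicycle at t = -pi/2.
Starting from velocity v(t) = 8·sin(t), we take 1 derivative. The derivative of velocity gives acceleration: a(t) = 8·cos(t). We have acceleration a(t) = 8·cos(t). Substituting t = -pi/2: a(-pi/2) = 0.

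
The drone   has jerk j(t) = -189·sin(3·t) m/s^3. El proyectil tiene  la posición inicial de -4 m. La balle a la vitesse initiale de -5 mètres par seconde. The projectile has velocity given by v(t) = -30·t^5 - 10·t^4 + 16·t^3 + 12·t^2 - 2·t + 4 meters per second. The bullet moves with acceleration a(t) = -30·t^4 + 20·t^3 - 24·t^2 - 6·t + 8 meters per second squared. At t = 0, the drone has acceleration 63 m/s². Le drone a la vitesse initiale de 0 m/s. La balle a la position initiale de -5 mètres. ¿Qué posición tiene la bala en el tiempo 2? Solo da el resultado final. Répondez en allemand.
x(2) = -71.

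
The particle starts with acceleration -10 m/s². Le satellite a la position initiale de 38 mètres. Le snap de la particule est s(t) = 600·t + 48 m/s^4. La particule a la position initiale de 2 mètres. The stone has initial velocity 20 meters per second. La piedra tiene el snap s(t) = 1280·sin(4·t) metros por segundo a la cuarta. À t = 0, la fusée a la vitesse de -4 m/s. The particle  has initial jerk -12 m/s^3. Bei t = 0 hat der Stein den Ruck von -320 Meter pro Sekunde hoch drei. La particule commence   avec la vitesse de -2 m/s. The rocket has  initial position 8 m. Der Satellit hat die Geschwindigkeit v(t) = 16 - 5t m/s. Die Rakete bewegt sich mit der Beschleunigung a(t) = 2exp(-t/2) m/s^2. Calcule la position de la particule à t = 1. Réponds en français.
Nous devons intégrer notre équation du snap s(t) = 600·t + 48 4 fois. L'intégrale du snap, avec j(0) = -12, donne le jerk: j(t) = 300·t^2 + 48·t - 12. En intégrant le jerk et en utilisant la condition initiale a(0) = -10, nous obtenons a(t) = 100·t^3 + 24·t^2 - 12·t - 10. En prenant ∫a(t)dt et en appliquant v(0) = -2, nous trouvons v(t) = 25·t^4 + 8·t^3 - 6·t^2 - 10·t - 2. En prenant ∫v(t)dt et en appliquant x(0) = 2, nous trouvons x(t) = 5·t^5 + 2·t^4 - 2·t^3 - 5·t^2 - 2·t + 2. De l'équation de la position x(t) = 5·t^5 + 2·t^4 - 2·t^3 - 5·t^2 - 2·t + 2, nous substituons t = 1 pour obtenir x = 0.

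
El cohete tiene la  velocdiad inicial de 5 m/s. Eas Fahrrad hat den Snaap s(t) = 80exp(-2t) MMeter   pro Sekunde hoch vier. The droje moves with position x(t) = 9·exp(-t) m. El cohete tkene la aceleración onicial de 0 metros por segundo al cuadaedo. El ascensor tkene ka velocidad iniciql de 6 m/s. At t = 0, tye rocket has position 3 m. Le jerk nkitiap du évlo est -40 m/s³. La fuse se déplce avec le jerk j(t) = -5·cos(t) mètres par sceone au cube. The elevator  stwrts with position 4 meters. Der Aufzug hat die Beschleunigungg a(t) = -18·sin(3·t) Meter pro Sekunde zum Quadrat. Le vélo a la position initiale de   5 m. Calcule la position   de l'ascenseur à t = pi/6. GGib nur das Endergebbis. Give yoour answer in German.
x(pi/6) = 6.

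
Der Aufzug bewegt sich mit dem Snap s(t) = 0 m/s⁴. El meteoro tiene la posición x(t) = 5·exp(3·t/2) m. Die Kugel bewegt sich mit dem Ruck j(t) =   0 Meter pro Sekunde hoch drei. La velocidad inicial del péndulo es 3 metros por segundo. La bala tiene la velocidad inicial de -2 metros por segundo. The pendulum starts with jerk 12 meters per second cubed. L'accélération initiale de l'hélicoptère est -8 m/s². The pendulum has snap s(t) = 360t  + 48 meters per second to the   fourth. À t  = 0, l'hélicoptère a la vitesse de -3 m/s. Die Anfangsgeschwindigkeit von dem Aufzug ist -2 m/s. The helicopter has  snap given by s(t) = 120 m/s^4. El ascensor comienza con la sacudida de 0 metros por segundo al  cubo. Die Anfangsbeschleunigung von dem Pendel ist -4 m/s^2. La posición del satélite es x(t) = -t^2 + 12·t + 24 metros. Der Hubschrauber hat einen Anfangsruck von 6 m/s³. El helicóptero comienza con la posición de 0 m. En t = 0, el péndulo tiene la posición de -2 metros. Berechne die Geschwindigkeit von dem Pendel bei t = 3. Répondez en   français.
Pour résoudre ceci, nous devons prendre 3 primitives de notre équation du snap s(t) = 360·t + 48. En prenant ∫s(t)dt et en appliquant j(0) = 12, nous trouvons j(t) = 180·t^2 + 48·t + 12. En intégrant le jerk et en utilisant la condition initiale a(0) = -4, nous obtenons a(t) = 60·t^3 + 24·t^2 + 12·t - 4. L'intégrale de l'accélération est la vitesse. En utilisant v(0) = 3, nous obtenons v(t) = 15·t^4 + 8·t^3 + 6·t^2 - 4·t + 3. Nous avons la vitesse v(t) = 15·t^4 + 8·t^3 + 6·t^2 - 4·t + 3. En substituant t = 3: v(3) = 1476.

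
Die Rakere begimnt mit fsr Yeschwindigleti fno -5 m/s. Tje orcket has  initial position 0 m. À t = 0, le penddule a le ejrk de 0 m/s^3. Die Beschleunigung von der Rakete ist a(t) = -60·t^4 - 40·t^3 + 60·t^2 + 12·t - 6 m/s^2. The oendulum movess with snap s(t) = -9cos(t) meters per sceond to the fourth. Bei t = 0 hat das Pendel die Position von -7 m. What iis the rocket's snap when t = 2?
We must differentiate our acceleration equation a(t) = -60·t^4 - 40·t^3 + 60·t^2 + 12·t - 6 2 times. Differentiating acceleration, we get jerk: j(t) = -240·t^3 - 120·t^2 + 120·t + 12. Differentiating jerk, we get snap: s(t) = -720·t^2 - 240·t + 120. Using s(t) = -720·t^2 - 240·t + 120 and substituting t = 2, we find s = -3240.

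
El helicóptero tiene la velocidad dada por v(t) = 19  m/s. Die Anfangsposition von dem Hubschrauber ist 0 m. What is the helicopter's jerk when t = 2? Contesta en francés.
Pour résoudre ceci, nous devons prendre 2 dérivées de notre équation de la vitesse v(t) = 19. En dérivant la vitesse, nous obtenons l'accélération: a(t) = 0. En prenant d/dt de a(t), nous trouvons j(t) = 0. De l'équation du jerk j(t) = 0, nous substituons t = 2 pour obtenir j = 0.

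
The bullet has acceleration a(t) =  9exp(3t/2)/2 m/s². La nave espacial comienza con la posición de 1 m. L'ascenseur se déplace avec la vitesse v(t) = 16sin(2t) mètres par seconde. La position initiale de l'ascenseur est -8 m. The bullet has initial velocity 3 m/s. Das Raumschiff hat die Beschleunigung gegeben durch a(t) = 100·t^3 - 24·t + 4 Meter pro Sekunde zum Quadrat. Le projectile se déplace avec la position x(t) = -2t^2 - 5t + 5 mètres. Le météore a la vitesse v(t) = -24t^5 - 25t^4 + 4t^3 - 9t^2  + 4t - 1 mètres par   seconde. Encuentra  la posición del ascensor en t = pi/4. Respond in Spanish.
Necesitamos integrar nuestra ecuación de la velocidad v(t) = 16·sin(2·t) 1 vez. La antiderivada de la velocidad, con x(0) = -8, da la posición: x(t) = -8·cos(2·t). Usando x(t) = -8·cos(2·t) y sustituyendo t = pi/4, encontramos x = 0.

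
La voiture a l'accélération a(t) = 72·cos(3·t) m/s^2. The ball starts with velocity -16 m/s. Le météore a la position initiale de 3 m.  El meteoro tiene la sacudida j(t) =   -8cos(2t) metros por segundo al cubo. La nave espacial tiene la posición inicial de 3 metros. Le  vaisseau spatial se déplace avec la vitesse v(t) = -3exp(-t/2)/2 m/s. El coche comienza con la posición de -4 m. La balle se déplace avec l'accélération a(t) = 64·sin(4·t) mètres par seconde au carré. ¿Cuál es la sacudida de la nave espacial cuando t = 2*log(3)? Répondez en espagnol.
Para resolver esto, necesitamos tomar 2 derivadas de nuestra ecuación de la velocidad v(t) = -3·exp(-t/2)/2. La derivada de la velocidad da la aceleración: a(t) = 3·exp(-t/2)/4. La derivada de la aceleración da la sacudida: j(t) = -3·exp(-t/2)/8. Tenemos la sacudida j(t) = -3·exp(-t/2)/8. Sustituyendo t = 2*log(3): j(2*log(3)) = -1/8.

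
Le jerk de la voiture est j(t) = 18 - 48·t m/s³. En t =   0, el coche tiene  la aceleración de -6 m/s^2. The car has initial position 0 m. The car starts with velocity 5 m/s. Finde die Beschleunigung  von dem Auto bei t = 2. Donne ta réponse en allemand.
Wir müssen unsere Gleichung für den Ruck j(t) = 18 - 48·t 1-mal integrieren. Das Integral von dem Ruck, mit a(0) = -6, ergibt die Beschleunigung: a(t) = -24·t^2 + 18·t - 6. Aus der Gleichung für die Beschleunigung a(t) = -24·t^2 + 18·t - 6, setzen wir t = 2 ein und erhalten a = -66.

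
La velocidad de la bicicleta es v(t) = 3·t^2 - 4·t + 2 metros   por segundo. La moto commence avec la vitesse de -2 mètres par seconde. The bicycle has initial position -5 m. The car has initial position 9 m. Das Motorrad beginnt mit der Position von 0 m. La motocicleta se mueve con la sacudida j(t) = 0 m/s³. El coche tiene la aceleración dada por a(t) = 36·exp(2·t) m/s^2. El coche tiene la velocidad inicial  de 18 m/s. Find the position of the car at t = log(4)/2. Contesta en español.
Para resolver esto, necesitamos tomar 2 antiderivadas de nuestra ecuación de la aceleración a(t) = 36·exp(2·t). Integrando la aceleración y usando la condición inicial v(0) = 18, obtenemos v(t) = 18·exp(2·t). Tomando ∫v(t)dt y aplicando x(0) = 9, encontramos x(t) = 9·exp(2·t). Tenemos la posición x(t) = 9·exp(2·t). Sustituyendo t = log(4)/2: x(log(4)/2) = 36.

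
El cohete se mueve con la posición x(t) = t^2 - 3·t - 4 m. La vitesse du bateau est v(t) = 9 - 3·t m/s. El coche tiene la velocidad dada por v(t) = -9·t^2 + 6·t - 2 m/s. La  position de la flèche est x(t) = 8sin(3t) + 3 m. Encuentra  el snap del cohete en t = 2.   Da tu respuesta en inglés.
To solve this, we need to take 4 derivatives of our position equation x(t) = t^2 - 3·t - 4. Differentiating position, we get velocity: v(t) = 2·t - 3. Taking d/dt of v(t), we find a(t) = 2. Differentiating acceleration, we get jerk: j(t) = 0. Taking d/dt of j(t), we find s(t) = 0. We have snap s(t) = 0. Substituting t = 2: s(2) = 0.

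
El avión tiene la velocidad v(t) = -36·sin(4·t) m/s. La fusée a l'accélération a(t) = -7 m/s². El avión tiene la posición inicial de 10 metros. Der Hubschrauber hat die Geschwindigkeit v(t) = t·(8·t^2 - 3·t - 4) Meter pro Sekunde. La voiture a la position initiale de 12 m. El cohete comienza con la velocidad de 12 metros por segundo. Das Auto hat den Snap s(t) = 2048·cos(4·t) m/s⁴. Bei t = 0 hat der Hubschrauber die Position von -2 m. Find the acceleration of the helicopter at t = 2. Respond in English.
We must differentiate our velocity equation v(t) = t·(8·t^2 - 3·t - 4) 1 time. Taking d/dt of v(t), we find a(t) = 8·t^2 + t·(16·t - 3) - 3·t - 4. Using a(t) = 8·t^2 + t·(16·t - 3) - 3·t - 4 and substituting t = 2, we find a = 80.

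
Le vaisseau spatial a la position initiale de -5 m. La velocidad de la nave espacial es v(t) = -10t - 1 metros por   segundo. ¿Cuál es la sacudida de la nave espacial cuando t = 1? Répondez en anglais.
We must differentiate our velocity equation v(t) = -10·t - 1 2 times. Differentiating velocity, we get acceleration: a(t) = -10. The derivative of acceleration gives jerk: j(t) = 0. We have jerk j(t) = 0. Substituting t = 1: j(1) = 0.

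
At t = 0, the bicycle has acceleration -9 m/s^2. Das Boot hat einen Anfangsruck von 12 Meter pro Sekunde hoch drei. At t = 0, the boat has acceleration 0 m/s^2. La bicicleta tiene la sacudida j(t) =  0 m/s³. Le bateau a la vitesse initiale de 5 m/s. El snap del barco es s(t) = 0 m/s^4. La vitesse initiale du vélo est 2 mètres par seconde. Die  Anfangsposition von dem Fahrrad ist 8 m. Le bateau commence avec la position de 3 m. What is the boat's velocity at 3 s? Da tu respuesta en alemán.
Wir müssen unsere Gleichung für den Snap s(t) = 0 3-mal integrieren. Durch Integration von dem Snap und Verwendung der Anfangsbedingung j(0) = 12, erhalten wir j(t) = 12. Das Integral von dem Ruck ist die Beschleunigung. Mit a(0) = 0 erhalten wir a(t) = 12·t. Die Stammfunktion von der Beschleunigung, mit v(0) = 5, ergibt die Geschwindigkeit: v(t) = 6·t^2 + 5. Wir haben die Geschwindigkeit v(t) = 6·t^2 + 5. Durch Einsetzen von t = 3: v(3) = 59.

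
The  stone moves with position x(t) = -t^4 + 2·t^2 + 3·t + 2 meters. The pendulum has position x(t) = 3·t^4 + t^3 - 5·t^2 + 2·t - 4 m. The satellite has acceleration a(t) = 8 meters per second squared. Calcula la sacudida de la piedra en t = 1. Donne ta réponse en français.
Nous devons dériver notre équation de la position x(t) = -t^4 + 2·t^2 + 3·t + 2 3 fois. En prenant d/dt de x(t), nous trouvons v(t) = -4·t^3 + 4·t + 3. La dérivée de la vitesse donne l'accélération: a(t) = 4 - 12·t^2. La dérivée de l'accélération donne le jerk: j(t) = -24·t. En utilisant j(t) = -24·t et en substituant t = 1, nous trouvons j = -24.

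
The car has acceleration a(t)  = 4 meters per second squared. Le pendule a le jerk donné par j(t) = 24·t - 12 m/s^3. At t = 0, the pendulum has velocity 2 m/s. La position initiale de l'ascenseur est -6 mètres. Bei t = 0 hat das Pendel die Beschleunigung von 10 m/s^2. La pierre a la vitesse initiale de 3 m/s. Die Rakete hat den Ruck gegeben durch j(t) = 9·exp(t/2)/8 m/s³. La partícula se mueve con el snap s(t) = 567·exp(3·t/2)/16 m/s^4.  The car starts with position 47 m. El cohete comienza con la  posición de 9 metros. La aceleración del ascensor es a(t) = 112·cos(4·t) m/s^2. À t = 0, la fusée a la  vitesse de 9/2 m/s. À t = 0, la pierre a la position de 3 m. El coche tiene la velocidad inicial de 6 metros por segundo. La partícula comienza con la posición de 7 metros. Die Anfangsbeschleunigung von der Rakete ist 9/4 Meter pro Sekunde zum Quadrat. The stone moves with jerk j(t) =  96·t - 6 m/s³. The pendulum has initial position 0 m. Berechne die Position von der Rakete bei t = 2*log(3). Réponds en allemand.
Wir müssen das Integral unserer Gleichung für den Ruck j(t) = 9·exp(t/2)/8 3-mal finden. Das Integral von dem Ruck ist die Beschleunigung. Mit a(0) = 9/4 erhalten wir a(t) = 9·exp(t/2)/4. Mit ∫a(t)dt und Anwendung von v(0) = 9/2, finden wir v(t) = 9·exp(t/2)/2. Durch Integration von der Geschwindigkeit und Verwendung der Anfangsbedingung x(0) = 9, erhalten wir x(t) = 9·exp(t/2). Mit x(t) = 9·exp(t/2) und Einsetzen von t = 2*log(3), finden wir x = 27.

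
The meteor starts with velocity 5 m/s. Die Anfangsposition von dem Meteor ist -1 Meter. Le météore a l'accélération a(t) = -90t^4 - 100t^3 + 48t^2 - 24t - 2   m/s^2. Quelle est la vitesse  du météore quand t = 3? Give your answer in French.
En partant de l'accélération a(t) = -90·t^4 - 100·t^3 + 48·t^2 - 24·t - 2, nous prenons 1 primitive. En prenant ∫a(t)dt et en appliquant v(0) = 5, nous trouvons v(t) = -18·t^5 - 25·t^4 + 16·t^3 - 12·t^2 - 2·t + 5. En utilisant v(t) = -18·t^5 - 25·t^4 + 16·t^3 - 12·t^2 - 2·t + 5 et en substituant t = 3, nous trouvons v = -6076.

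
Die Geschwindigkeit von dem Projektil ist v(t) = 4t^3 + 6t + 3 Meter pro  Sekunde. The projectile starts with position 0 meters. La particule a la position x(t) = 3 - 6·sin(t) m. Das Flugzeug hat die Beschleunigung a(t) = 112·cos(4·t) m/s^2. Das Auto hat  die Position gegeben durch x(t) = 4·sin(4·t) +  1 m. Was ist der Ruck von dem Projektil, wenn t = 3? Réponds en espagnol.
Partiendo de la velocidad v(t) = 4·t^3 + 6·t + 3, tomamos 2 derivadas. Derivando la velocidad, obtenemos la aceleración: a(t) = 12·t^2 + 6. Tomando d/dt de a(t), encontramos j(t) = 24·t. De la ecuación de la sacudida j(t) = 24·t, sustituimos t = 3 para obtener j = 72.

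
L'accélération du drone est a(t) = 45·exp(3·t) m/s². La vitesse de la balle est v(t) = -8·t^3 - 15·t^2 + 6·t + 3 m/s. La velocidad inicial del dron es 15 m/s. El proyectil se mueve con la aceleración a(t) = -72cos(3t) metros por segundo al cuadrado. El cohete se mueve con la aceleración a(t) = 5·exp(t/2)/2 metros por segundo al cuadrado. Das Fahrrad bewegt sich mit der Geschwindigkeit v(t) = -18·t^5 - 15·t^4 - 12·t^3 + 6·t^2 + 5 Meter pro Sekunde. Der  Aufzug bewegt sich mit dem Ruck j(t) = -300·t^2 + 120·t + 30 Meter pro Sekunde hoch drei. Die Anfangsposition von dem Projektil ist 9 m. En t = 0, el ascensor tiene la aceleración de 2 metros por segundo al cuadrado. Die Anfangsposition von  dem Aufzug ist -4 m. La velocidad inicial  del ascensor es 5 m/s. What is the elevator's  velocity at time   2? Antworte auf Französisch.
Pour résoudre ceci, nous devons prendre 2 intégrales de notre équation du jerk j(t) = -300·t^2 + 120·t + 30. En intégrant le jerk et en utilisant la condition initiale a(0) = 2, nous obtenons a(t) = -100·t^3 + 60·t^2 + 30·t + 2. En prenant ∫a(t)dt et en appliquant v(0) = 5, nous trouvons v(t) = -25·t^4 + 20·t^3 + 15·t^2 + 2·t + 5. Nous avons la vitesse v(t) = -25·t^4 + 20·t^3 + 15·t^2 + 2·t + 5. En substituant t = 2: v(2) = -171.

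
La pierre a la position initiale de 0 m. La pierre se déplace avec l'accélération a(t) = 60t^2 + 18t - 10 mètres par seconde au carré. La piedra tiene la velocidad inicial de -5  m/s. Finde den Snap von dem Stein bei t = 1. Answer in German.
Ausgehend von der Beschleunigung a(t) = 60·t^2 + 18·t - 10, nehmen wir 2 Ableitungen. Durch Ableiten von der Beschleunigung erhalten wir den Ruck: j(t) = 120·t + 18. Durch Ableiten von dem Ruck erhalten wir den Snap: s(t) = 120. Aus der Gleichung für den Snap s(t) = 120, setzen wir t = 1 ein und erhalten s = 120.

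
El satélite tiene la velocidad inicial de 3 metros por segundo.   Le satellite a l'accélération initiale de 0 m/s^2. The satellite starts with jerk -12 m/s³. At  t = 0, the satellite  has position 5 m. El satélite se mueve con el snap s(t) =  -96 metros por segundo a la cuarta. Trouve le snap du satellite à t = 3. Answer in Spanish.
Usando s(t) = -96 y sustituyendo t = 3, encontramos s = -96.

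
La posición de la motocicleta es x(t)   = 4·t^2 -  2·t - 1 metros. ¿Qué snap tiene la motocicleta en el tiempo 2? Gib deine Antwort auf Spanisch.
Para resolver esto, necesitamos tomar 4 derivadas de nuestra ecuación de la posición x(t) = 4·t^2 - 2·t - 1. La derivada de la posición da la velocidad: v(t) = 8·t - 2. Tomando d/dt de v(t), encontramos a(t) = 8. Tomando d/dt de a(t), encontramos j(t) = 0. Derivando la sacudida, obtenemos el snap: s(t) = 0. Usando s(t) = 0 y sustituyendo t = 2, encontramos s = 0.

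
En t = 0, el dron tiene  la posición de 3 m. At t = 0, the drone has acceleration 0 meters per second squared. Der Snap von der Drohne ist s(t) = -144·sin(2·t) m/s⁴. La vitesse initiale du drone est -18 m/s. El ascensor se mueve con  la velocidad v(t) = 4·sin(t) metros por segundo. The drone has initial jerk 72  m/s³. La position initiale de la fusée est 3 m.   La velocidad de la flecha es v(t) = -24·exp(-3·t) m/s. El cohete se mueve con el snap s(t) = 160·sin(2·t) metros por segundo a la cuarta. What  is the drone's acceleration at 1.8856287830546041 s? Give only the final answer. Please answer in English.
At t = 1.8856287830546041, a = -21.1994627389085.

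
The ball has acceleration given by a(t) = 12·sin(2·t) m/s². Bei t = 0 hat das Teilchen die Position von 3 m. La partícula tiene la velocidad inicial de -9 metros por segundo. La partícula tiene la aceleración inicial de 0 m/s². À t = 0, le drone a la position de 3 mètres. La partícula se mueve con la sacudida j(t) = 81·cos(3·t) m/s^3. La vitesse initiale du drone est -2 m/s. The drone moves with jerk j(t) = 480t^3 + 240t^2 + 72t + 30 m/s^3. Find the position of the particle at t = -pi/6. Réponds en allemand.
Wir müssen das Integral unserer Gleichung für den Ruck j(t) = 81·cos(3·t) 3-mal finden. Durch Integration von dem Ruck und Verwendung der Anfangsbedingung a(0) = 0, erhalten wir a(t) = 27·sin(3·t). Durch Integration von der Beschleunigung und Verwendung der Anfangsbedingung v(0) = -9, erhalten wir v(t) = -9·cos(3·t). Das Integral von der Geschwindigkeit ist die Position. Mit x(0) = 3 erhalten wir x(t) = 3 - 3·sin(3·t). Mit x(t) = 3 - 3·sin(3·t) und Einsetzen von t = -pi/6, finden wir x = 6.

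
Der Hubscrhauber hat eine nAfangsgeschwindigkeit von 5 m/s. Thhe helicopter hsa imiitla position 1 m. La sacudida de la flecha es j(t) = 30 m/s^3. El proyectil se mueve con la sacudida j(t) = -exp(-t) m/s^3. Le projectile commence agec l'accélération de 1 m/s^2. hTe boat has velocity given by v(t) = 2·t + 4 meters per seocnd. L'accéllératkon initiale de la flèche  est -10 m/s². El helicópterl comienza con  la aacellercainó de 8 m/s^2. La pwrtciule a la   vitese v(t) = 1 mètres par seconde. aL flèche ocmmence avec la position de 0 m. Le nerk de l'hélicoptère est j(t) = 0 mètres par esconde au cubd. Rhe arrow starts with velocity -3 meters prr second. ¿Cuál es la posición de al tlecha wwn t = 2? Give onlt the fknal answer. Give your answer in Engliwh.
The position at t = 2 is x = 14.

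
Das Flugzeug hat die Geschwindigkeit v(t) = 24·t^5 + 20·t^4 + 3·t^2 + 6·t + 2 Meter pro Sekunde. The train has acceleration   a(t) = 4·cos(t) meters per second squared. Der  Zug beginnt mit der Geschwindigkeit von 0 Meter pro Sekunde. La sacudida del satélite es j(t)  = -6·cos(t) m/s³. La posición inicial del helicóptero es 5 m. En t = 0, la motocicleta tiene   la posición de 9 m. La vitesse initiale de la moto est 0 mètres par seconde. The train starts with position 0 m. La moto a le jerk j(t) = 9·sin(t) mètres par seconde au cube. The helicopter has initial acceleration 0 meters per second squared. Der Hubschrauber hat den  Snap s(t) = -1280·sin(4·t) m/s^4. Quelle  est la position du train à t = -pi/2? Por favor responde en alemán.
Ausgehend von der Beschleunigung a(t) = 4·cos(t), nehmen wir 2 Integrale. Mit ∫a(t)dt und Anwendung von v(0) = 0, finden wir v(t) = 4·sin(t). Das Integral von der Geschwindigkeit, mit x(0) = 0, ergibt die Position: x(t) = 4 - 4·cos(t). Wir haben die Position x(t) = 4 - 4·cos(t). Durch Einsetzen von t = -pi/2: x(-pi/2) = 4.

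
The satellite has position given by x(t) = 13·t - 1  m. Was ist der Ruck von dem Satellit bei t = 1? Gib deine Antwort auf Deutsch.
Wir müssen unsere Gleichung für die Position x(t) = 13·t - 1 3-mal ableiten. Mit d/dt von x(t) finden wir v(t) = 13. Durch Ableiten von der Geschwindigkeit erhalten wir die Beschleunigung: a(t) = 0. Durch Ableiten von der Beschleunigung erhalten wir den Ruck: j(t) = 0. Mit j(t) = 0 und Einsetzen von t = 1, finden wir j = 0.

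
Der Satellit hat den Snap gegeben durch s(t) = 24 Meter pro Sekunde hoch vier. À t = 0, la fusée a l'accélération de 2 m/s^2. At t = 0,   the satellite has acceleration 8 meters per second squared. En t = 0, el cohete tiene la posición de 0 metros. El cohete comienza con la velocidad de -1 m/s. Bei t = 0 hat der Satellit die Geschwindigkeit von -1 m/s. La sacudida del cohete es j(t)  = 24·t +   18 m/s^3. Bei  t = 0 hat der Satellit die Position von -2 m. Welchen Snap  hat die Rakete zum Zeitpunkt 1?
Ausgehend von dem Ruck j(t) = 24·t + 18, nehmen wir 1 Ableitung. Die Ableitung von dem Ruck ergibt den Snap: s(t) = 24. Mit s(t) = 24 und Einsetzen von t = 1, finden wir s = 24.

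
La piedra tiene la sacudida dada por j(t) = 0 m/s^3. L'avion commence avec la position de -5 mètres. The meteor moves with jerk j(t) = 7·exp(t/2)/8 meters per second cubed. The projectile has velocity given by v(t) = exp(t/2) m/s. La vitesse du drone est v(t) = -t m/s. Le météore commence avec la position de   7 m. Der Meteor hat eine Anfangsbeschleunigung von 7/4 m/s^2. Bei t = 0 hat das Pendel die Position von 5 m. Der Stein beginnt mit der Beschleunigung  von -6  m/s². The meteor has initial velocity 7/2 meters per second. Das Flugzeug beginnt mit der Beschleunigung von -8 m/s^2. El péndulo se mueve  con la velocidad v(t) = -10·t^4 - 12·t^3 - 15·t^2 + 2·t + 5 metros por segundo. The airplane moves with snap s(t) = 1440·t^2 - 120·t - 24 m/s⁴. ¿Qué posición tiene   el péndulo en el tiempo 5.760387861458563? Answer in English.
Starting from velocity v(t) = -10·t^4 - 12·t^3 - 15·t^2 + 2·t + 5, we take 1 antiderivative. Finding the integral of v(t) and using x(0) = 5: x(t) = -2·t^5 - 3·t^4 - 5·t^3 + t^2 + 5·t + 5. Using x(t) = -2·t^5 - 3·t^4 - 5·t^3 + t^2 + 5·t + 5 and substituting t = 5.760387861458563, we find x = -16876.8190482155.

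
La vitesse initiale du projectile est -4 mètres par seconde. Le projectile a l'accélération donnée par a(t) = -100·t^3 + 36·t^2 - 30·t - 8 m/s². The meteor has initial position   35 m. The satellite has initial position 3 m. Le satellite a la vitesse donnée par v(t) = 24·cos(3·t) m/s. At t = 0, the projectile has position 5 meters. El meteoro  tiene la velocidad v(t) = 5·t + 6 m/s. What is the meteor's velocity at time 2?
Using v(t) = 5·t + 6 and substituting t = 2, we find v = 16.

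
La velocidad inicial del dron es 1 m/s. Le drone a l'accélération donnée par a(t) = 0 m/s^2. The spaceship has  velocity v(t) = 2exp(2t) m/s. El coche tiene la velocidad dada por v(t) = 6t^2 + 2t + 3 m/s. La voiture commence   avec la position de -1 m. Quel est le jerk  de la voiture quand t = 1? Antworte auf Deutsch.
Wir müssen unsere Gleichung für die Geschwindigkeit v(t) = 6·t^2 + 2·t + 3 2-mal ableiten. Durch Ableiten von der Geschwindigkeit erhalten wir die Beschleunigung: a(t) = 12·t + 2. Mit d/dt von a(t) finden wir j(t) = 12. Aus der Gleichung für den Ruck j(t) = 12, setzen wir t = 1 ein und erhalten j = 12.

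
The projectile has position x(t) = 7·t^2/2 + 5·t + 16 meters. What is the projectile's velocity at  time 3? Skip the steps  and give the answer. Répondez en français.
v(3) = 26.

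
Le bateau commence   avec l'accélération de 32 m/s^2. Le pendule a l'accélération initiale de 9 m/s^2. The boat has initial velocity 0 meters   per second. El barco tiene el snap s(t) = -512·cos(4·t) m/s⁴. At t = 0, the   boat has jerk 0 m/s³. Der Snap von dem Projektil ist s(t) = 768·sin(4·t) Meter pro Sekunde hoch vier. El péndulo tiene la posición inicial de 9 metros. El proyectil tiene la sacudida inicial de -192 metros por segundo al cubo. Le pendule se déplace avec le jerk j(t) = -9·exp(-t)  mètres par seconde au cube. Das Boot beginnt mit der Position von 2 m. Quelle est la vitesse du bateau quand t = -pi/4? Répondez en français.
En partant du snap s(t) = -512·cos(4·t), nous prenons 3 primitives. La primitive du snap, avec j(0) = 0, donne le jerk: j(t) = -128·sin(4·t). L'intégrale du jerk, avec a(0) = 32, donne l'accélération: a(t) = 32·cos(4·t). En prenant ∫a(t)dt et en appliquant v(0) = 0, nous trouvons v(t) = 8·sin(4·t). De l'équation de la vitesse v(t) = 8·sin(4·t), nous substituons t = -pi/4 pour obtenir v = 0.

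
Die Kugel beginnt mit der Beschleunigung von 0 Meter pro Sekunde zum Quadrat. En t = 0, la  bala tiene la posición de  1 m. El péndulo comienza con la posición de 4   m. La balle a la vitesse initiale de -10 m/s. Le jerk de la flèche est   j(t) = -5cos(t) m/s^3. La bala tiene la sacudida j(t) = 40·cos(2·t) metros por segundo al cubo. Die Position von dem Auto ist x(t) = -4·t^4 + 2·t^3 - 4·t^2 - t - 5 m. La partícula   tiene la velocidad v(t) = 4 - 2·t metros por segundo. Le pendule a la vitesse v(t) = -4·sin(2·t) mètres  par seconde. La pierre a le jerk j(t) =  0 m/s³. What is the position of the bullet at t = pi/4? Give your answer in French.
Nous devons trouver la primitive de notre équation du jerk j(t) = 40·cos(2·t) 3 fois. La primitive du jerk, avec a(0) = 0, donne l'accélération: a(t) = 20·sin(2·t). En prenant ∫a(t)dt et en appliquant v(0) = -10, nous trouvons v(t) = -10·cos(2·t). L'intégrale de la vitesse, avec x(0) = 1, donne la position: x(t) = 1 - 5·sin(2·t). Nous avons la position x(t) = 1 - 5·sin(2·t). En substituant t = pi/4: x(pi/4) = -4.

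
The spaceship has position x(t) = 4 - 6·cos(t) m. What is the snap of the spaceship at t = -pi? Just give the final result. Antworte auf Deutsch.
Die Antwort ist 6.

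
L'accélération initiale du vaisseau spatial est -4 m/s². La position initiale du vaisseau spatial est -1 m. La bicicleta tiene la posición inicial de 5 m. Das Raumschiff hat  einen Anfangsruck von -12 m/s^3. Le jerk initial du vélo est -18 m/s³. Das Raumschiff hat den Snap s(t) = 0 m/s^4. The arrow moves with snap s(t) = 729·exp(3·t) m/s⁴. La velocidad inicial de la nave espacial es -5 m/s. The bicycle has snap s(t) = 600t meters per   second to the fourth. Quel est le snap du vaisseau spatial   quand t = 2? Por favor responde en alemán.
Aus der Gleichung für den Snap s(t) = 0, setzen wir t = 2 ein und erhalten s = 0.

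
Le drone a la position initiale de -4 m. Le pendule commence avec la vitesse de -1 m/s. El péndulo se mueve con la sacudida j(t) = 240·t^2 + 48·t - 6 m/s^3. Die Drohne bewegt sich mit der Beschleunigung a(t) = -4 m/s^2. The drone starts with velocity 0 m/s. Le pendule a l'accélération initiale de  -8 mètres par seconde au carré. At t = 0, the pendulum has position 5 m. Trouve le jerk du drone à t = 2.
Pour résoudre ceci, nous devons prendre 1 dérivée de notre équation de l'accélération a(t) = -4. En dérivant l'accélération, nous obtenons le jerk: j(t) = 0. Nous avons le jerk j(t) = 0. En substituant t = 2: j(2) = 0.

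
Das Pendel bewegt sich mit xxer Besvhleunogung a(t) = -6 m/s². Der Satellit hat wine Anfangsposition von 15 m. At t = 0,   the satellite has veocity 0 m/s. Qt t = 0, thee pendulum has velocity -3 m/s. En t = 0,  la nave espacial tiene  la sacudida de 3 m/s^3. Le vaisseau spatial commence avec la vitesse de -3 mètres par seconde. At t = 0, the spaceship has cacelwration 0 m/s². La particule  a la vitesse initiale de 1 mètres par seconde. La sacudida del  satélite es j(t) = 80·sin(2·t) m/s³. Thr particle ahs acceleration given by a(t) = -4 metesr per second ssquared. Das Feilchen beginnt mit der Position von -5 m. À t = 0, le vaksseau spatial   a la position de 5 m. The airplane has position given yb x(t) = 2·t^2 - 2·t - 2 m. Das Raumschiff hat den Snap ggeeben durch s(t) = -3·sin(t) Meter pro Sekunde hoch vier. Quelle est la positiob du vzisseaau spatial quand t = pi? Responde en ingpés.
We need to integrate our snap equation s(t) = -3·sin(t) 4 times. Integrating snap and using the initial condition j(0) = 3, we get j(t) = 3·cos(t). Finding the antiderivative of j(t) and using a(0) = 0: a(t) = 3·sin(t). The antiderivative of acceleration is velocity. Using v(0) = -3, we get v(t) = -3·cos(t). The integral of velocity is position. Using x(0) = 5, we get x(t) = 5 - 3·sin(t). We have position x(t) = 5 - 3·sin(t). Substituting t = pi: x(pi) = 5.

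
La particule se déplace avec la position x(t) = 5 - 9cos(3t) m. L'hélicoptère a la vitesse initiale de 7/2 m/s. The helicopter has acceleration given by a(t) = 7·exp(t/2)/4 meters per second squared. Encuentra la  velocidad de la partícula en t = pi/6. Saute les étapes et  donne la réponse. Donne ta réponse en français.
À t = pi/6, v = 27.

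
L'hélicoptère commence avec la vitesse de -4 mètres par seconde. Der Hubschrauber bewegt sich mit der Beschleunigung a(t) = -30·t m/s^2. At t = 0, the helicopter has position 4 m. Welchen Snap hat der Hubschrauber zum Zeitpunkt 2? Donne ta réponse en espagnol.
Debemos derivar nuestra ecuación de la aceleración a(t) = -30·t 2 veces. La derivada de la aceleración da la sacudida: j(t) = -30. La derivada de la sacudida da el snap: s(t) = 0. Tenemos el snap s(t) = 0. Sustituyendo t = 2: s(2) = 0.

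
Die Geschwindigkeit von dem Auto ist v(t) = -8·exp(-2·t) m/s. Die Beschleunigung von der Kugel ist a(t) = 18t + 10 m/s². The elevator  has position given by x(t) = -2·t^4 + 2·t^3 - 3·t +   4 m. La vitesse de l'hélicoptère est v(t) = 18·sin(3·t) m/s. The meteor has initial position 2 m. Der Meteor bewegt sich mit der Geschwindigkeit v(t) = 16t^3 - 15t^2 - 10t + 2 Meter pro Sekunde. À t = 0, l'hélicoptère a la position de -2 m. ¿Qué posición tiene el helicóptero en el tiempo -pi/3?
Para resolver esto, necesitamos tomar 1 antiderivada de nuestra ecuación de la velocidad v(t) = 18·sin(3·t). La antiderivada de la velocidad es la posición. Usando x(0) = -2, obtenemos x(t) = 4 - 6·cos(3·t). Usando x(t) = 4 - 6·cos(3·t) y sustituyendo t = -pi/3, encontramos x = 10.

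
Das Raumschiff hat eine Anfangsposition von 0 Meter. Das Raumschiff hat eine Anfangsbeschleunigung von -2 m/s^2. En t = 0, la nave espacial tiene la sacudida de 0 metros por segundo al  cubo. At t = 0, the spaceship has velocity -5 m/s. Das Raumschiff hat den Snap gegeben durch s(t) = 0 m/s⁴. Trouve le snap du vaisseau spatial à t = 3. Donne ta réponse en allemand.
Mit s(t) = 0 und Einsetzen von t = 3, finden wir s = 0.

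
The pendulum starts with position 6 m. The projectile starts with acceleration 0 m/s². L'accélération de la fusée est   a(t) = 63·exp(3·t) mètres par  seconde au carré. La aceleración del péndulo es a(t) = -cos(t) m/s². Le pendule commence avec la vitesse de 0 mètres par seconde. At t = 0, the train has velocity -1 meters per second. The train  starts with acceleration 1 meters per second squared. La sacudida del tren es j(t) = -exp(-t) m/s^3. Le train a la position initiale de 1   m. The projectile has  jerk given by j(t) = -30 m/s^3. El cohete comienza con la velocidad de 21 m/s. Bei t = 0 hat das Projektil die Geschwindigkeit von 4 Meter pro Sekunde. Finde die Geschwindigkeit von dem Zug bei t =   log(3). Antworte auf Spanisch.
Necesitamos integrar nuestra ecuación de la sacudida j(t) = -exp(-t) 2 veces. La antiderivada de la sacudida, con a(0) = 1, da la aceleración: a(t) = exp(-t). Tomando ∫a(t)dt y aplicando v(0) = -1, encontramos v(t) = -exp(-t). Usando v(t) = -exp(-t) y sustituyendo t = log(3), encontramos v = -1/3.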